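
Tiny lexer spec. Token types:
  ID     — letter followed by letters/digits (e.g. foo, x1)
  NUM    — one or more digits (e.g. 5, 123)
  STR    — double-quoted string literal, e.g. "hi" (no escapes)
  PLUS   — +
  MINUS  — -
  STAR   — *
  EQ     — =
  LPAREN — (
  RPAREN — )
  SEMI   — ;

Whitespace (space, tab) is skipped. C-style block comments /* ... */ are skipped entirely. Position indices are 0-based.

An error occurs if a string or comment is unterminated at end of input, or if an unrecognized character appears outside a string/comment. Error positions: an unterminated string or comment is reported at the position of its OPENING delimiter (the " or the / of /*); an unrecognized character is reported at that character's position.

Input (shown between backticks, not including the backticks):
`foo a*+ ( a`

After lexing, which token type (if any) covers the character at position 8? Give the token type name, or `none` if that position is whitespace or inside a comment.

pos=0: emit ID 'foo' (now at pos=3)
pos=4: emit ID 'a' (now at pos=5)
pos=5: emit STAR '*'
pos=6: emit PLUS '+'
pos=8: emit LPAREN '('
pos=10: emit ID 'a' (now at pos=11)
DONE. 6 tokens: [ID, ID, STAR, PLUS, LPAREN, ID]
Position 8: char is '(' -> LPAREN

Answer: LPAREN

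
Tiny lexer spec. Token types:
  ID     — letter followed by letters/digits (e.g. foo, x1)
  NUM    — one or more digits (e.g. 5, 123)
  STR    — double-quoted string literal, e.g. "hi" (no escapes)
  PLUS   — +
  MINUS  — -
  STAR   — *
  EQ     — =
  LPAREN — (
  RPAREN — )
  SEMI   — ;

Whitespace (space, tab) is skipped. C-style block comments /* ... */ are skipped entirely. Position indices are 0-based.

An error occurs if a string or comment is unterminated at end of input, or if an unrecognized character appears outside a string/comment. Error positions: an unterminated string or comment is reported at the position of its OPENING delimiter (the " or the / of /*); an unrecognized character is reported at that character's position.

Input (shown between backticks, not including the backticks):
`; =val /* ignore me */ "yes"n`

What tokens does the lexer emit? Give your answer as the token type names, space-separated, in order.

pos=0: emit SEMI ';'
pos=2: emit EQ '='
pos=3: emit ID 'val' (now at pos=6)
pos=7: enter COMMENT mode (saw '/*')
exit COMMENT mode (now at pos=22)
pos=23: enter STRING mode
pos=23: emit STR "yes" (now at pos=28)
pos=28: emit ID 'n' (now at pos=29)
DONE. 5 tokens: [SEMI, EQ, ID, STR, ID]

Answer: SEMI EQ ID STR ID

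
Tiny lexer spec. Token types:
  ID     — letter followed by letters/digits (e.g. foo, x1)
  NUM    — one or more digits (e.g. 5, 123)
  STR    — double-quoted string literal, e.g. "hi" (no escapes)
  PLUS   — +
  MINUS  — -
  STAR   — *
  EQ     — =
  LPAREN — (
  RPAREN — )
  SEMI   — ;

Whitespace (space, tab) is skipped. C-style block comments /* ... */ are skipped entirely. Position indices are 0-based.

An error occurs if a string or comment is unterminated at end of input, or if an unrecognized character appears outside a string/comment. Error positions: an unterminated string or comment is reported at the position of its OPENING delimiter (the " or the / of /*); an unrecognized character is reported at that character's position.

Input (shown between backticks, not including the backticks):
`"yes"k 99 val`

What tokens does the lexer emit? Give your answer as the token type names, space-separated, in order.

Answer: STR ID NUM ID

Derivation:
pos=0: enter STRING mode
pos=0: emit STR "yes" (now at pos=5)
pos=5: emit ID 'k' (now at pos=6)
pos=7: emit NUM '99' (now at pos=9)
pos=10: emit ID 'val' (now at pos=13)
DONE. 4 tokens: [STR, ID, NUM, ID]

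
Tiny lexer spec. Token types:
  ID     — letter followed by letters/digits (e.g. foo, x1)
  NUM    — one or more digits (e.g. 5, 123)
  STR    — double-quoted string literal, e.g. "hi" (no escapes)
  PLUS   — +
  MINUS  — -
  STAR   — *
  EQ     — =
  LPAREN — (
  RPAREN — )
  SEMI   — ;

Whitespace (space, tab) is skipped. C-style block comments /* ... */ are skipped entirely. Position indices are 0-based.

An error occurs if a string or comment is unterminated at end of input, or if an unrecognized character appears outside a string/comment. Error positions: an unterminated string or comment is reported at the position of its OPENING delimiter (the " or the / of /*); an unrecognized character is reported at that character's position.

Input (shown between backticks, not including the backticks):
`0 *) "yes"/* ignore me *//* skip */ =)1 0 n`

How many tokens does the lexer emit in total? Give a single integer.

Answer: 9

Derivation:
pos=0: emit NUM '0' (now at pos=1)
pos=2: emit STAR '*'
pos=3: emit RPAREN ')'
pos=5: enter STRING mode
pos=5: emit STR "yes" (now at pos=10)
pos=10: enter COMMENT mode (saw '/*')
exit COMMENT mode (now at pos=25)
pos=25: enter COMMENT mode (saw '/*')
exit COMMENT mode (now at pos=35)
pos=36: emit EQ '='
pos=37: emit RPAREN ')'
pos=38: emit NUM '1' (now at pos=39)
pos=40: emit NUM '0' (now at pos=41)
pos=42: emit ID 'n' (now at pos=43)
DONE. 9 tokens: [NUM, STAR, RPAREN, STR, EQ, RPAREN, NUM, NUM, ID]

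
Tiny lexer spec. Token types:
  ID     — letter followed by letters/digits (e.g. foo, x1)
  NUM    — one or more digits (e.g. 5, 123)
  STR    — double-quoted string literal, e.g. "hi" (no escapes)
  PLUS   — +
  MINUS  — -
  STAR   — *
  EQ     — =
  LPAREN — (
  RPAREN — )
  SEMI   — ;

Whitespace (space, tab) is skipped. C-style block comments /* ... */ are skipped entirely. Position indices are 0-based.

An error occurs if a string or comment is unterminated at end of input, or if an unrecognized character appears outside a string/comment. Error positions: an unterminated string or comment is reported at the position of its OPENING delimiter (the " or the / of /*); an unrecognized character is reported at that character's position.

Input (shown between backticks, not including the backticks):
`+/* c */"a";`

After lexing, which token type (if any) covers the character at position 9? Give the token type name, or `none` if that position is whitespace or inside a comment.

pos=0: emit PLUS '+'
pos=1: enter COMMENT mode (saw '/*')
exit COMMENT mode (now at pos=8)
pos=8: enter STRING mode
pos=8: emit STR "a" (now at pos=11)
pos=11: emit SEMI ';'
DONE. 3 tokens: [PLUS, STR, SEMI]
Position 9: char is 'a' -> STR

Answer: STR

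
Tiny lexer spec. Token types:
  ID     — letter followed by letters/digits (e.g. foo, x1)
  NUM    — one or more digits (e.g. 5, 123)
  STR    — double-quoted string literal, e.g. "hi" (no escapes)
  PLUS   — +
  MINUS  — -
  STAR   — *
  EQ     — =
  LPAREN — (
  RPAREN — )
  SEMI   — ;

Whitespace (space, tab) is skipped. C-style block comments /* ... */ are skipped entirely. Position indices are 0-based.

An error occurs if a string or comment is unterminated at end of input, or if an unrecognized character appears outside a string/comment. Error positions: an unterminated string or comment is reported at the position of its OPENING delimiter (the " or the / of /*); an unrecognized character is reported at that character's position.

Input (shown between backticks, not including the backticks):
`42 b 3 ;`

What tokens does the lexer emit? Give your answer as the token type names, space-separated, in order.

Answer: NUM ID NUM SEMI

Derivation:
pos=0: emit NUM '42' (now at pos=2)
pos=3: emit ID 'b' (now at pos=4)
pos=5: emit NUM '3' (now at pos=6)
pos=7: emit SEMI ';'
DONE. 4 tokens: [NUM, ID, NUM, SEMI]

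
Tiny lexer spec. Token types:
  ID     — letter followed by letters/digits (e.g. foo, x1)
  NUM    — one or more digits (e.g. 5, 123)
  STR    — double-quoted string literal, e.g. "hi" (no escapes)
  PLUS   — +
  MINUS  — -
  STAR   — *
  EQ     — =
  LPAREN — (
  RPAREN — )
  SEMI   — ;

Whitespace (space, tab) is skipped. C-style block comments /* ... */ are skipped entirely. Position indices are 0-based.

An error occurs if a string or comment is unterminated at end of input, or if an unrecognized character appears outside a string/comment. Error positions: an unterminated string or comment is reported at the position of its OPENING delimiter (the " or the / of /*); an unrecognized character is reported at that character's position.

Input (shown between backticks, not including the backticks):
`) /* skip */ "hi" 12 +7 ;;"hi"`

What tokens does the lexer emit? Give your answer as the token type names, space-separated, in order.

Answer: RPAREN STR NUM PLUS NUM SEMI SEMI STR

Derivation:
pos=0: emit RPAREN ')'
pos=2: enter COMMENT mode (saw '/*')
exit COMMENT mode (now at pos=12)
pos=13: enter STRING mode
pos=13: emit STR "hi" (now at pos=17)
pos=18: emit NUM '12' (now at pos=20)
pos=21: emit PLUS '+'
pos=22: emit NUM '7' (now at pos=23)
pos=24: emit SEMI ';'
pos=25: emit SEMI ';'
pos=26: enter STRING mode
pos=26: emit STR "hi" (now at pos=30)
DONE. 8 tokens: [RPAREN, STR, NUM, PLUS, NUM, SEMI, SEMI, STR]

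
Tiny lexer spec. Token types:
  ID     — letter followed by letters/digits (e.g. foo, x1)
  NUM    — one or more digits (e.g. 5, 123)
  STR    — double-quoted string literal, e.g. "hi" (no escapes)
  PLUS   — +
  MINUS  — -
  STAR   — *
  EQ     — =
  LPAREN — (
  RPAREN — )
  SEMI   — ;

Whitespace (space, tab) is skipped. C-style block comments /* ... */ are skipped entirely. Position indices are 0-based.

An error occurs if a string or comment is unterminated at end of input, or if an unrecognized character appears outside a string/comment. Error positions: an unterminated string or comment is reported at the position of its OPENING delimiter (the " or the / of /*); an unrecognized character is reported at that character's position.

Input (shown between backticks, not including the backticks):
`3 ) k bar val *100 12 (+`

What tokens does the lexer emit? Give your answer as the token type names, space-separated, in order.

Answer: NUM RPAREN ID ID ID STAR NUM NUM LPAREN PLUS

Derivation:
pos=0: emit NUM '3' (now at pos=1)
pos=2: emit RPAREN ')'
pos=4: emit ID 'k' (now at pos=5)
pos=6: emit ID 'bar' (now at pos=9)
pos=10: emit ID 'val' (now at pos=13)
pos=14: emit STAR '*'
pos=15: emit NUM '100' (now at pos=18)
pos=19: emit NUM '12' (now at pos=21)
pos=22: emit LPAREN '('
pos=23: emit PLUS '+'
DONE. 10 tokens: [NUM, RPAREN, ID, ID, ID, STAR, NUM, NUM, LPAREN, PLUS]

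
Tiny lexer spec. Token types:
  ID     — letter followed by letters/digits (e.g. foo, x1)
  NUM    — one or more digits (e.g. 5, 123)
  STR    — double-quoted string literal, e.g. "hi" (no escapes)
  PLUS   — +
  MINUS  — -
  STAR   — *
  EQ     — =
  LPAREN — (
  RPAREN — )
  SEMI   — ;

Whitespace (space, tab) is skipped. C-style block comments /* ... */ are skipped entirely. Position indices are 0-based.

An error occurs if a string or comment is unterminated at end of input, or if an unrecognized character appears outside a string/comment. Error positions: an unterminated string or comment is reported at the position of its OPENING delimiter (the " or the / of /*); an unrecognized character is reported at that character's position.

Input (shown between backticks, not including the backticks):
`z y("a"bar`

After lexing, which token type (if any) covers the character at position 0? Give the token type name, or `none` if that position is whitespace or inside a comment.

pos=0: emit ID 'z' (now at pos=1)
pos=2: emit ID 'y' (now at pos=3)
pos=3: emit LPAREN '('
pos=4: enter STRING mode
pos=4: emit STR "a" (now at pos=7)
pos=7: emit ID 'bar' (now at pos=10)
DONE. 5 tokens: [ID, ID, LPAREN, STR, ID]
Position 0: char is 'z' -> ID

Answer: ID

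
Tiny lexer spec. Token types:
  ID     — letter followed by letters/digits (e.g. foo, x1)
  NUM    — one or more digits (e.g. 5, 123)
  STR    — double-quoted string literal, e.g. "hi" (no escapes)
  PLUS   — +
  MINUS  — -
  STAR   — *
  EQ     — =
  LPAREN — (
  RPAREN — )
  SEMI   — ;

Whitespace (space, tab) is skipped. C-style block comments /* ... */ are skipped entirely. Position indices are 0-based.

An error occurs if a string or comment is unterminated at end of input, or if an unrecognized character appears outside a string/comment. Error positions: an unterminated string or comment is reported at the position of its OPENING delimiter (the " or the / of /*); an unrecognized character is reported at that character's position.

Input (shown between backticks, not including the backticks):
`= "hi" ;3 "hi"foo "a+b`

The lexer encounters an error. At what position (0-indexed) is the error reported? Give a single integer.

Answer: 18

Derivation:
pos=0: emit EQ '='
pos=2: enter STRING mode
pos=2: emit STR "hi" (now at pos=6)
pos=7: emit SEMI ';'
pos=8: emit NUM '3' (now at pos=9)
pos=10: enter STRING mode
pos=10: emit STR "hi" (now at pos=14)
pos=14: emit ID 'foo' (now at pos=17)
pos=18: enter STRING mode
pos=18: ERROR — unterminated string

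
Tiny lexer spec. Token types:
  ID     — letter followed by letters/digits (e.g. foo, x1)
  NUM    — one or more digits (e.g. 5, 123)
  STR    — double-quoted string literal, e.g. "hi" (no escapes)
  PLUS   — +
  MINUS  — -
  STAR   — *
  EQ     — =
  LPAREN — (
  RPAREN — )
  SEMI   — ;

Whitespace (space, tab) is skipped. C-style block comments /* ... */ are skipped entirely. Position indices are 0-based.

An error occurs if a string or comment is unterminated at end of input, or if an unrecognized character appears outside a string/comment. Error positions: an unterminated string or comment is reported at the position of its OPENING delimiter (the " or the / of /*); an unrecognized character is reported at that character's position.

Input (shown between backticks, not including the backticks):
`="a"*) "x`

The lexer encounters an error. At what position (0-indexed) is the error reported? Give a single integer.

pos=0: emit EQ '='
pos=1: enter STRING mode
pos=1: emit STR "a" (now at pos=4)
pos=4: emit STAR '*'
pos=5: emit RPAREN ')'
pos=7: enter STRING mode
pos=7: ERROR — unterminated string

Answer: 7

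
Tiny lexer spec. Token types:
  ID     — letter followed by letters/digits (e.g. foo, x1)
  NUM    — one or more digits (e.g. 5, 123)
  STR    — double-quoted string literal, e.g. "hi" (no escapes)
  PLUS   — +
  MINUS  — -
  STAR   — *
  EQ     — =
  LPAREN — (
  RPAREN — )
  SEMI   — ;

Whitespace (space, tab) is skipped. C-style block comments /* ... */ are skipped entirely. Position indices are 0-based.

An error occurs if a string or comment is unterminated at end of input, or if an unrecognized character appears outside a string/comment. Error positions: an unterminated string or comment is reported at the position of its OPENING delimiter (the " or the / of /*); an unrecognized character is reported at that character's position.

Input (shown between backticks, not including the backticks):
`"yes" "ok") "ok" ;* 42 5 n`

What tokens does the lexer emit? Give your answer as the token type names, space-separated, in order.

pos=0: enter STRING mode
pos=0: emit STR "yes" (now at pos=5)
pos=6: enter STRING mode
pos=6: emit STR "ok" (now at pos=10)
pos=10: emit RPAREN ')'
pos=12: enter STRING mode
pos=12: emit STR "ok" (now at pos=16)
pos=17: emit SEMI ';'
pos=18: emit STAR '*'
pos=20: emit NUM '42' (now at pos=22)
pos=23: emit NUM '5' (now at pos=24)
pos=25: emit ID 'n' (now at pos=26)
DONE. 9 tokens: [STR, STR, RPAREN, STR, SEMI, STAR, NUM, NUM, ID]

Answer: STR STR RPAREN STR SEMI STAR NUM NUM ID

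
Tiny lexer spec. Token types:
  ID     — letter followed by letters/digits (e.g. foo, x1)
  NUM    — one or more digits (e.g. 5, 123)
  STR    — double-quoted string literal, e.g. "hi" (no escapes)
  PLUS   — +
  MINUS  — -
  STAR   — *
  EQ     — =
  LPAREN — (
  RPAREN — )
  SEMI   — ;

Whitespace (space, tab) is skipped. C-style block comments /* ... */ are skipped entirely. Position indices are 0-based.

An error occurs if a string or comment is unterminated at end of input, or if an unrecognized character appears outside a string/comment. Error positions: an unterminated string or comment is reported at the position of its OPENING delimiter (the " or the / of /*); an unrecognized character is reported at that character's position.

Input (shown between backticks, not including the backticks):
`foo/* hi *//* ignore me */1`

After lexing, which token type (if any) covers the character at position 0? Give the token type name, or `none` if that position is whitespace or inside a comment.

Answer: ID

Derivation:
pos=0: emit ID 'foo' (now at pos=3)
pos=3: enter COMMENT mode (saw '/*')
exit COMMENT mode (now at pos=11)
pos=11: enter COMMENT mode (saw '/*')
exit COMMENT mode (now at pos=26)
pos=26: emit NUM '1' (now at pos=27)
DONE. 2 tokens: [ID, NUM]
Position 0: char is 'f' -> ID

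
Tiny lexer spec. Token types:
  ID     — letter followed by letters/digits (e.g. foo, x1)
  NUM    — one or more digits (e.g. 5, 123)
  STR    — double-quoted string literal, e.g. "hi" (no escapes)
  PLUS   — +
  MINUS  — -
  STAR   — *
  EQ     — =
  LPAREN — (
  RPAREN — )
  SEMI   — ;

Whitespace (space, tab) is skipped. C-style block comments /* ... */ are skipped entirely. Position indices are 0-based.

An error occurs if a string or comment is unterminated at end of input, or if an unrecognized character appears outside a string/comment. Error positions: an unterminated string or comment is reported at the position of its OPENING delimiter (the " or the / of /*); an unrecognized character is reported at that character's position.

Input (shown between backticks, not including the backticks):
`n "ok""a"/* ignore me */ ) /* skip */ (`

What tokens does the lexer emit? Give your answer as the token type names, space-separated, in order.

pos=0: emit ID 'n' (now at pos=1)
pos=2: enter STRING mode
pos=2: emit STR "ok" (now at pos=6)
pos=6: enter STRING mode
pos=6: emit STR "a" (now at pos=9)
pos=9: enter COMMENT mode (saw '/*')
exit COMMENT mode (now at pos=24)
pos=25: emit RPAREN ')'
pos=27: enter COMMENT mode (saw '/*')
exit COMMENT mode (now at pos=37)
pos=38: emit LPAREN '('
DONE. 5 tokens: [ID, STR, STR, RPAREN, LPAREN]

Answer: ID STR STR RPAREN LPAREN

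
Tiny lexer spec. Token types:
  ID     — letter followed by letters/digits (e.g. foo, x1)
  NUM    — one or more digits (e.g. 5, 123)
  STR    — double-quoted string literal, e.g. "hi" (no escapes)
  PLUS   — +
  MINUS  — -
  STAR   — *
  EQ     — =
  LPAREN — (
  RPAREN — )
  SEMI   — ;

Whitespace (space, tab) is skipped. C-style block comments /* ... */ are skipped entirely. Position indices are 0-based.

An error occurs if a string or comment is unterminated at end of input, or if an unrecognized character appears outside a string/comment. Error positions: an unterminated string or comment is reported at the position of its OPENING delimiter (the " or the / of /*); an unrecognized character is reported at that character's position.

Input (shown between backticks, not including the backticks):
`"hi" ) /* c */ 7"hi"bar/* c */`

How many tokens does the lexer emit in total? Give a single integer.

Answer: 5

Derivation:
pos=0: enter STRING mode
pos=0: emit STR "hi" (now at pos=4)
pos=5: emit RPAREN ')'
pos=7: enter COMMENT mode (saw '/*')
exit COMMENT mode (now at pos=14)
pos=15: emit NUM '7' (now at pos=16)
pos=16: enter STRING mode
pos=16: emit STR "hi" (now at pos=20)
pos=20: emit ID 'bar' (now at pos=23)
pos=23: enter COMMENT mode (saw '/*')
exit COMMENT mode (now at pos=30)
DONE. 5 tokens: [STR, RPAREN, NUM, STR, ID]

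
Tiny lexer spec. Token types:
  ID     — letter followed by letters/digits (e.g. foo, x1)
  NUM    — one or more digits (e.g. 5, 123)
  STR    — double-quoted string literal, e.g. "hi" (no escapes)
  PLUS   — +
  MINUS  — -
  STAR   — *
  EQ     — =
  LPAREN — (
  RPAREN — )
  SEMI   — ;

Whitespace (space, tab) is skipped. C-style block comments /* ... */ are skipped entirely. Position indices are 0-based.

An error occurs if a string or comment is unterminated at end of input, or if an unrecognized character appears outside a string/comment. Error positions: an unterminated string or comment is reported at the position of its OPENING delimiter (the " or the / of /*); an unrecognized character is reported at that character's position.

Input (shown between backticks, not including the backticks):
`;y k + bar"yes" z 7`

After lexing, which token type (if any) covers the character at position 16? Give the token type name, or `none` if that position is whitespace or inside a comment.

pos=0: emit SEMI ';'
pos=1: emit ID 'y' (now at pos=2)
pos=3: emit ID 'k' (now at pos=4)
pos=5: emit PLUS '+'
pos=7: emit ID 'bar' (now at pos=10)
pos=10: enter STRING mode
pos=10: emit STR "yes" (now at pos=15)
pos=16: emit ID 'z' (now at pos=17)
pos=18: emit NUM '7' (now at pos=19)
DONE. 8 tokens: [SEMI, ID, ID, PLUS, ID, STR, ID, NUM]
Position 16: char is 'z' -> ID

Answer: ID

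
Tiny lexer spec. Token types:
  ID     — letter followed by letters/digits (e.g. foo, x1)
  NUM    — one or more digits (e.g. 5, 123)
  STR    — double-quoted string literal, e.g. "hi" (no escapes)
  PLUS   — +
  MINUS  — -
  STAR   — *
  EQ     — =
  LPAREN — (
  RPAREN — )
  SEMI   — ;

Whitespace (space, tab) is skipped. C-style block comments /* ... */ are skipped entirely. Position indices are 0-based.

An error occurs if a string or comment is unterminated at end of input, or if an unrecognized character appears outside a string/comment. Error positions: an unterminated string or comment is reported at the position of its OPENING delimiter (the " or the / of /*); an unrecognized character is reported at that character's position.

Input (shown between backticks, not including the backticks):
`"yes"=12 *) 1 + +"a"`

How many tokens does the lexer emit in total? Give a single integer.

Answer: 9

Derivation:
pos=0: enter STRING mode
pos=0: emit STR "yes" (now at pos=5)
pos=5: emit EQ '='
pos=6: emit NUM '12' (now at pos=8)
pos=9: emit STAR '*'
pos=10: emit RPAREN ')'
pos=12: emit NUM '1' (now at pos=13)
pos=14: emit PLUS '+'
pos=16: emit PLUS '+'
pos=17: enter STRING mode
pos=17: emit STR "a" (now at pos=20)
DONE. 9 tokens: [STR, EQ, NUM, STAR, RPAREN, NUM, PLUS, PLUS, STR]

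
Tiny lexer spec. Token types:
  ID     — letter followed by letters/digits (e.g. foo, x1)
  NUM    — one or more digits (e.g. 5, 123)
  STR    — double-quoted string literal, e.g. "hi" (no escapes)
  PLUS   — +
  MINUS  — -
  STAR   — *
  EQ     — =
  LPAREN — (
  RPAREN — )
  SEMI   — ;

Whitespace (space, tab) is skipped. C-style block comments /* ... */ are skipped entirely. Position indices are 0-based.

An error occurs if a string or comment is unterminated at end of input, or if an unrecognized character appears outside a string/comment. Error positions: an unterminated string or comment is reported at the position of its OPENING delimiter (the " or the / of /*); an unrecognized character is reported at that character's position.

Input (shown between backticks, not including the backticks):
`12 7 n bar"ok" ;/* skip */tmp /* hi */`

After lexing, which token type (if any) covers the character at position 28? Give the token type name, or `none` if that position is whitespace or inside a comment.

pos=0: emit NUM '12' (now at pos=2)
pos=3: emit NUM '7' (now at pos=4)
pos=5: emit ID 'n' (now at pos=6)
pos=7: emit ID 'bar' (now at pos=10)
pos=10: enter STRING mode
pos=10: emit STR "ok" (now at pos=14)
pos=15: emit SEMI ';'
pos=16: enter COMMENT mode (saw '/*')
exit COMMENT mode (now at pos=26)
pos=26: emit ID 'tmp' (now at pos=29)
pos=30: enter COMMENT mode (saw '/*')
exit COMMENT mode (now at pos=38)
DONE. 7 tokens: [NUM, NUM, ID, ID, STR, SEMI, ID]
Position 28: char is 'p' -> ID

Answer: ID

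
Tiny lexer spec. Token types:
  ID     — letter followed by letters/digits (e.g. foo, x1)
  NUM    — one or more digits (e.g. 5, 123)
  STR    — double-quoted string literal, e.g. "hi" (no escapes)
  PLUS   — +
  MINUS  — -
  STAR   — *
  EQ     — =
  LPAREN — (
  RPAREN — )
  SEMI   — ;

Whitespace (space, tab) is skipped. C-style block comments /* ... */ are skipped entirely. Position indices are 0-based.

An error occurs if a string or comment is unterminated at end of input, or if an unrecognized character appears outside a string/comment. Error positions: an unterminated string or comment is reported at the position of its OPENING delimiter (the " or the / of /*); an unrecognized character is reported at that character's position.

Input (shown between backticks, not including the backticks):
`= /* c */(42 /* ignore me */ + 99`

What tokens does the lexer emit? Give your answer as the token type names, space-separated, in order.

pos=0: emit EQ '='
pos=2: enter COMMENT mode (saw '/*')
exit COMMENT mode (now at pos=9)
pos=9: emit LPAREN '('
pos=10: emit NUM '42' (now at pos=12)
pos=13: enter COMMENT mode (saw '/*')
exit COMMENT mode (now at pos=28)
pos=29: emit PLUS '+'
pos=31: emit NUM '99' (now at pos=33)
DONE. 5 tokens: [EQ, LPAREN, NUM, PLUS, NUM]

Answer: EQ LPAREN NUM PLUS NUM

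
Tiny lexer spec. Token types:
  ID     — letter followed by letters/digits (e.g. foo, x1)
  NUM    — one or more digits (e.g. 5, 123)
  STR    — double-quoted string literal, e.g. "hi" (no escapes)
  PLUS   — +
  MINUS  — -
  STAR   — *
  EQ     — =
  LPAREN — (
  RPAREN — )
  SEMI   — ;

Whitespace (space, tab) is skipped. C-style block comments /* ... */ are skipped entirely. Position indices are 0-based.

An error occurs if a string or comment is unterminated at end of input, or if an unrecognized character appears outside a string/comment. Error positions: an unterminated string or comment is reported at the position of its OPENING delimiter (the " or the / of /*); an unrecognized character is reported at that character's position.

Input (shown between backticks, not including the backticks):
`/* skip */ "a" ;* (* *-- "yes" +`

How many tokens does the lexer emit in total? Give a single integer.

pos=0: enter COMMENT mode (saw '/*')
exit COMMENT mode (now at pos=10)
pos=11: enter STRING mode
pos=11: emit STR "a" (now at pos=14)
pos=15: emit SEMI ';'
pos=16: emit STAR '*'
pos=18: emit LPAREN '('
pos=19: emit STAR '*'
pos=21: emit STAR '*'
pos=22: emit MINUS '-'
pos=23: emit MINUS '-'
pos=25: enter STRING mode
pos=25: emit STR "yes" (now at pos=30)
pos=31: emit PLUS '+'
DONE. 10 tokens: [STR, SEMI, STAR, LPAREN, STAR, STAR, MINUS, MINUS, STR, PLUS]

Answer: 10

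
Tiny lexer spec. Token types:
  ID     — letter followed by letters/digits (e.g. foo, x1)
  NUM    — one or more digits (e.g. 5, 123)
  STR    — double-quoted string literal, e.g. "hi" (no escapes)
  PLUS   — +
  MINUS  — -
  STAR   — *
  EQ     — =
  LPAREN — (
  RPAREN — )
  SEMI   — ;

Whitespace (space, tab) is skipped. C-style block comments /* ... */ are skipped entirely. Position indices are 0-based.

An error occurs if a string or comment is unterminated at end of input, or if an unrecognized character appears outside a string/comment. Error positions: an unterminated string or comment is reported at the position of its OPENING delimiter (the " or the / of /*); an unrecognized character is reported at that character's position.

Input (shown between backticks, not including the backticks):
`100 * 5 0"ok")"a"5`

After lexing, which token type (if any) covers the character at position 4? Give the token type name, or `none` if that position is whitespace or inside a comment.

pos=0: emit NUM '100' (now at pos=3)
pos=4: emit STAR '*'
pos=6: emit NUM '5' (now at pos=7)
pos=8: emit NUM '0' (now at pos=9)
pos=9: enter STRING mode
pos=9: emit STR "ok" (now at pos=13)
pos=13: emit RPAREN ')'
pos=14: enter STRING mode
pos=14: emit STR "a" (now at pos=17)
pos=17: emit NUM '5' (now at pos=18)
DONE. 8 tokens: [NUM, STAR, NUM, NUM, STR, RPAREN, STR, NUM]
Position 4: char is '*' -> STAR

Answer: STAR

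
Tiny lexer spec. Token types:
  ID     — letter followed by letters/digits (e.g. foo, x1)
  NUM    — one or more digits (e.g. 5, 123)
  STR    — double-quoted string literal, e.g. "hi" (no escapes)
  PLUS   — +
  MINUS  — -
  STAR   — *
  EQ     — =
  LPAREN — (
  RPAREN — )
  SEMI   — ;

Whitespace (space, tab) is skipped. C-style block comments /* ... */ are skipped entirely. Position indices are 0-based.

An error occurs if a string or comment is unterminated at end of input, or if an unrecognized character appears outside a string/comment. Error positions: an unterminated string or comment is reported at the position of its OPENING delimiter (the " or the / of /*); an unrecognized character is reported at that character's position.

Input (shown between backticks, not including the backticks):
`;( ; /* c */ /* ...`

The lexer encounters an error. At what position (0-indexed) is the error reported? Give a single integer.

pos=0: emit SEMI ';'
pos=1: emit LPAREN '('
pos=3: emit SEMI ';'
pos=5: enter COMMENT mode (saw '/*')
exit COMMENT mode (now at pos=12)
pos=13: enter COMMENT mode (saw '/*')
pos=13: ERROR — unterminated comment (reached EOF)

Answer: 13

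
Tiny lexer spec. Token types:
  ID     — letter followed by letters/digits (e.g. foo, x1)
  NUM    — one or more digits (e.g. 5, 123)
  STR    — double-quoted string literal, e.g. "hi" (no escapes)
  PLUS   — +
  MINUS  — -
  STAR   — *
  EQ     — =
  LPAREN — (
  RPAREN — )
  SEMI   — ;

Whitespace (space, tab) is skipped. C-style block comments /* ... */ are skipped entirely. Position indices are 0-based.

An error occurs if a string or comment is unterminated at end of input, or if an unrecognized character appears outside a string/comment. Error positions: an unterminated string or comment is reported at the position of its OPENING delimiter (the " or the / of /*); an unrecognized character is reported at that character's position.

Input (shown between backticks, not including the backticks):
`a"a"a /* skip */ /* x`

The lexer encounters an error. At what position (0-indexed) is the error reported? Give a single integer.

pos=0: emit ID 'a' (now at pos=1)
pos=1: enter STRING mode
pos=1: emit STR "a" (now at pos=4)
pos=4: emit ID 'a' (now at pos=5)
pos=6: enter COMMENT mode (saw '/*')
exit COMMENT mode (now at pos=16)
pos=17: enter COMMENT mode (saw '/*')
pos=17: ERROR — unterminated comment (reached EOF)

Answer: 17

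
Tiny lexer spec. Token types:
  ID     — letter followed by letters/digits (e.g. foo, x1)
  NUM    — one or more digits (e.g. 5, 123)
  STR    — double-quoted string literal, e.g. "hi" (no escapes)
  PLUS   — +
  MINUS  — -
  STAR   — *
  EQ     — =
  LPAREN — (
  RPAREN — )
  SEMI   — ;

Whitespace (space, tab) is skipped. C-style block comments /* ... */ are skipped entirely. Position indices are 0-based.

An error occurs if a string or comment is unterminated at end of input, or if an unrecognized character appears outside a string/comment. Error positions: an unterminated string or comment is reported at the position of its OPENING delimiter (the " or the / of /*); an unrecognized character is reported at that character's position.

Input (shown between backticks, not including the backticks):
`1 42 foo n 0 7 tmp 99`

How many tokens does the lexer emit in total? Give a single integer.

Answer: 8

Derivation:
pos=0: emit NUM '1' (now at pos=1)
pos=2: emit NUM '42' (now at pos=4)
pos=5: emit ID 'foo' (now at pos=8)
pos=9: emit ID 'n' (now at pos=10)
pos=11: emit NUM '0' (now at pos=12)
pos=13: emit NUM '7' (now at pos=14)
pos=15: emit ID 'tmp' (now at pos=18)
pos=19: emit NUM '99' (now at pos=21)
DONE. 8 tokens: [NUM, NUM, ID, ID, NUM, NUM, ID, NUM]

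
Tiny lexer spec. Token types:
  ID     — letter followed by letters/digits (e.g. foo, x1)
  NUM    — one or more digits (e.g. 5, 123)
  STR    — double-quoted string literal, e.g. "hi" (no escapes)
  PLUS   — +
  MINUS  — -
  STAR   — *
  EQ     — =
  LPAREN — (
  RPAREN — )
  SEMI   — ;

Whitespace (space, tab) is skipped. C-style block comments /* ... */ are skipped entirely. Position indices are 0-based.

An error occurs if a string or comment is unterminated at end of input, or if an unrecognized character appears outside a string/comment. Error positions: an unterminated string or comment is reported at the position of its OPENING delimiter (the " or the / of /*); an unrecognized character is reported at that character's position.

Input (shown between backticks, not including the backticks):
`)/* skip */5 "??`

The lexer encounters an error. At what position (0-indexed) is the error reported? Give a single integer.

pos=0: emit RPAREN ')'
pos=1: enter COMMENT mode (saw '/*')
exit COMMENT mode (now at pos=11)
pos=11: emit NUM '5' (now at pos=12)
pos=13: enter STRING mode
pos=13: ERROR — unterminated string

Answer: 13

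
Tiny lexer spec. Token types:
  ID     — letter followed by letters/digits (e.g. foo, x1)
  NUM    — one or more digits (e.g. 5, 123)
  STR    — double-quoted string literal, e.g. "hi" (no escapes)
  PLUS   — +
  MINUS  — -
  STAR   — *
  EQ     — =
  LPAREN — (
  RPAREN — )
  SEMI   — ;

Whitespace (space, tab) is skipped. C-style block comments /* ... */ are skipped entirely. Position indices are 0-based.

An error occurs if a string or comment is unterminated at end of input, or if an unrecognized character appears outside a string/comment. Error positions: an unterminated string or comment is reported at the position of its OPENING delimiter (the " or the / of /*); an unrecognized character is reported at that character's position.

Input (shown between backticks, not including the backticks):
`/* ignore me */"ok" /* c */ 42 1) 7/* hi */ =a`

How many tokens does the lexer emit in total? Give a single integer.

pos=0: enter COMMENT mode (saw '/*')
exit COMMENT mode (now at pos=15)
pos=15: enter STRING mode
pos=15: emit STR "ok" (now at pos=19)
pos=20: enter COMMENT mode (saw '/*')
exit COMMENT mode (now at pos=27)
pos=28: emit NUM '42' (now at pos=30)
pos=31: emit NUM '1' (now at pos=32)
pos=32: emit RPAREN ')'
pos=34: emit NUM '7' (now at pos=35)
pos=35: enter COMMENT mode (saw '/*')
exit COMMENT mode (now at pos=43)
pos=44: emit EQ '='
pos=45: emit ID 'a' (now at pos=46)
DONE. 7 tokens: [STR, NUM, NUM, RPAREN, NUM, EQ, ID]

Answer: 7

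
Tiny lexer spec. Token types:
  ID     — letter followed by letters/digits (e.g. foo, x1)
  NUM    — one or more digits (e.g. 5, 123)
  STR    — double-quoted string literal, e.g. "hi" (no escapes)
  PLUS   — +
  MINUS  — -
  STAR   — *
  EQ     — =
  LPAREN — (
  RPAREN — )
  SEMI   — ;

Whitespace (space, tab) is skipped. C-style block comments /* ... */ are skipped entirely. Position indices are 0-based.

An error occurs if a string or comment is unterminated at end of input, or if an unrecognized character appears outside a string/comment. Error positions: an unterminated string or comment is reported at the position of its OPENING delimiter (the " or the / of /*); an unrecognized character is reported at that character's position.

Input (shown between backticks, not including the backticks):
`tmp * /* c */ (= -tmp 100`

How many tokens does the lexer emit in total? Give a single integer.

Answer: 7

Derivation:
pos=0: emit ID 'tmp' (now at pos=3)
pos=4: emit STAR '*'
pos=6: enter COMMENT mode (saw '/*')
exit COMMENT mode (now at pos=13)
pos=14: emit LPAREN '('
pos=15: emit EQ '='
pos=17: emit MINUS '-'
pos=18: emit ID 'tmp' (now at pos=21)
pos=22: emit NUM '100' (now at pos=25)
DONE. 7 tokens: [ID, STAR, LPAREN, EQ, MINUS, ID, NUM]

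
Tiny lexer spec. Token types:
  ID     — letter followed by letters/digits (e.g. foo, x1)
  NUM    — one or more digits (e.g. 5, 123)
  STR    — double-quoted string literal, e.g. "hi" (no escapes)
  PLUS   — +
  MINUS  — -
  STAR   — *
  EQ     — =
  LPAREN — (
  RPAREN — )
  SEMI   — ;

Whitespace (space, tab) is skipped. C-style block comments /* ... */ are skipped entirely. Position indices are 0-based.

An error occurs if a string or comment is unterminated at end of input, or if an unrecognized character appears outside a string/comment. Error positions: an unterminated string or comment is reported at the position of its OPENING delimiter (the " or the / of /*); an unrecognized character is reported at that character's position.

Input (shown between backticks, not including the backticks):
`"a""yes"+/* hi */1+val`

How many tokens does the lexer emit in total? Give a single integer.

Answer: 6

Derivation:
pos=0: enter STRING mode
pos=0: emit STR "a" (now at pos=3)
pos=3: enter STRING mode
pos=3: emit STR "yes" (now at pos=8)
pos=8: emit PLUS '+'
pos=9: enter COMMENT mode (saw '/*')
exit COMMENT mode (now at pos=17)
pos=17: emit NUM '1' (now at pos=18)
pos=18: emit PLUS '+'
pos=19: emit ID 'val' (now at pos=22)
DONE. 6 tokens: [STR, STR, PLUS, NUM, PLUS, ID]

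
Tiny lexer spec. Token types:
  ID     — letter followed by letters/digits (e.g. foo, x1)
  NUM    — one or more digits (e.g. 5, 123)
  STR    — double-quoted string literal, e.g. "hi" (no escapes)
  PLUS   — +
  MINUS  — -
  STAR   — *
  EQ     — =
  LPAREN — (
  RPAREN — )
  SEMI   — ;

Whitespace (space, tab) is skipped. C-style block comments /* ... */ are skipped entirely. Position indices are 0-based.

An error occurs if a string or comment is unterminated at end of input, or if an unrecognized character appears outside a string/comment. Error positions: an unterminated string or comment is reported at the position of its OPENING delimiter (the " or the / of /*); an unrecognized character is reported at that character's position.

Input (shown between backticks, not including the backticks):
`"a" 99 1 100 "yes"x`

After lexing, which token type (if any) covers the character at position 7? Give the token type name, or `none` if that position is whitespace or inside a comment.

Answer: NUM

Derivation:
pos=0: enter STRING mode
pos=0: emit STR "a" (now at pos=3)
pos=4: emit NUM '99' (now at pos=6)
pos=7: emit NUM '1' (now at pos=8)
pos=9: emit NUM '100' (now at pos=12)
pos=13: enter STRING mode
pos=13: emit STR "yes" (now at pos=18)
pos=18: emit ID 'x' (now at pos=19)
DONE. 6 tokens: [STR, NUM, NUM, NUM, STR, ID]
Position 7: char is '1' -> NUM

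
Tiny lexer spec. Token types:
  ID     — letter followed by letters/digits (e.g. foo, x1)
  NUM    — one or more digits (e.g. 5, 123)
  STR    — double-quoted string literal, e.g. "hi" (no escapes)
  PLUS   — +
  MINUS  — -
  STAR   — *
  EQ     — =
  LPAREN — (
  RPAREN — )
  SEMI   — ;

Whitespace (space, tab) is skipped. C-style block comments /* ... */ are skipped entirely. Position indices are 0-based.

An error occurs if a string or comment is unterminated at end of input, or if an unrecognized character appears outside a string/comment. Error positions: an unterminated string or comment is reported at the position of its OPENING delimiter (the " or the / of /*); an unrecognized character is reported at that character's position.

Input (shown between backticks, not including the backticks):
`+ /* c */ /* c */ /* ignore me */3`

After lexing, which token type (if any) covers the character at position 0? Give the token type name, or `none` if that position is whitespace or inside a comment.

Answer: PLUS

Derivation:
pos=0: emit PLUS '+'
pos=2: enter COMMENT mode (saw '/*')
exit COMMENT mode (now at pos=9)
pos=10: enter COMMENT mode (saw '/*')
exit COMMENT mode (now at pos=17)
pos=18: enter COMMENT mode (saw '/*')
exit COMMENT mode (now at pos=33)
pos=33: emit NUM '3' (now at pos=34)
DONE. 2 tokens: [PLUS, NUM]
Position 0: char is '+' -> PLUS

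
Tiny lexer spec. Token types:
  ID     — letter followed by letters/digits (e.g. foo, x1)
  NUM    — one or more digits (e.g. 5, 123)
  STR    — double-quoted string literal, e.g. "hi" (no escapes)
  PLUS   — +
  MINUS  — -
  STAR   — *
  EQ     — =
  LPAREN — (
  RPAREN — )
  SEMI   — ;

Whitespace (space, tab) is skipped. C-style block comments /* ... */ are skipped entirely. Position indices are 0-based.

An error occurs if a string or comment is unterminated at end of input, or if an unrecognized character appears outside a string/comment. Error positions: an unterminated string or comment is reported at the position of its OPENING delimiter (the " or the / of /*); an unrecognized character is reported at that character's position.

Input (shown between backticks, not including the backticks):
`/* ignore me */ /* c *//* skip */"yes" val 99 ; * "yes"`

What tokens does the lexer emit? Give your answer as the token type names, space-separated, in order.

Answer: STR ID NUM SEMI STAR STR

Derivation:
pos=0: enter COMMENT mode (saw '/*')
exit COMMENT mode (now at pos=15)
pos=16: enter COMMENT mode (saw '/*')
exit COMMENT mode (now at pos=23)
pos=23: enter COMMENT mode (saw '/*')
exit COMMENT mode (now at pos=33)
pos=33: enter STRING mode
pos=33: emit STR "yes" (now at pos=38)
pos=39: emit ID 'val' (now at pos=42)
pos=43: emit NUM '99' (now at pos=45)
pos=46: emit SEMI ';'
pos=48: emit STAR '*'
pos=50: enter STRING mode
pos=50: emit STR "yes" (now at pos=55)
DONE. 6 tokens: [STR, ID, NUM, SEMI, STAR, STR]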